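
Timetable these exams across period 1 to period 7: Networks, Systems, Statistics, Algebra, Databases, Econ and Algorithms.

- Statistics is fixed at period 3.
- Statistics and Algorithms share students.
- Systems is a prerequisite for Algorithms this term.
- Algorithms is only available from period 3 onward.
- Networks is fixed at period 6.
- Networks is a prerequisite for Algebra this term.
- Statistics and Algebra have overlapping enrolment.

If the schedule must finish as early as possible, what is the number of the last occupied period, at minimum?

7

The precedence chain requires at least 2 distinct periods.
Propagating the time windows through the other constraints, Algebra can't land before period 7, so the schedule must run through at least period 7.
7 works (last occupied period: period 7): for example Networks -> period 6, Statistics -> period 3, Econ -> period 1, Systems -> period 1, Algebra -> period 7, Algorithms -> period 4, Databases -> period 1.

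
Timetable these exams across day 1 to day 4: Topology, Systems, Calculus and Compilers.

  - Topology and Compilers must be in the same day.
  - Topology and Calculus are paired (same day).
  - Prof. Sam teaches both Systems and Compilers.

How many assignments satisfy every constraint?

12

Splitting on Topology: it can be day 1 (3), day 2 (3), day 3 (3), day 4 (3). Listing each branch's schedules as (Systems, Calculus, Compilers) by day number:
Topology=day 1: (2,1,1) (3,1,1) (4,1,1) — 3.
Topology=day 2: (1,2,2) (3,2,2) (4,2,2) — 3.
Topology=day 3: (1,3,3) (2,3,3) (4,3,3) — 3.
Topology=day 4: (1,4,4) (2,4,4) (3,4,4) — 3.
Summing: 3 + 3 + 3 + 3 = 12.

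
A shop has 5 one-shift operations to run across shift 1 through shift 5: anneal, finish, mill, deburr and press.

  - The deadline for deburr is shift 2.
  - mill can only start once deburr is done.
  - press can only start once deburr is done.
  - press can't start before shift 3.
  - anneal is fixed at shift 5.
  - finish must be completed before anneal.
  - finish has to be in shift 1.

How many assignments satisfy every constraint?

Splitting on mill: it can be shift 2 (3), shift 3 (6), shift 4 (6), shift 5 (6). Listing each branch's schedules as (anneal, finish, deburr, press) by shift number:
mill=shift 2: (5,1,1,3) (5,1,1,4) (5,1,1,5) — 3.
mill=shift 3: (5,1,1,3) (5,1,1,4) (5,1,1,5) (5,1,2,3) (5,1,2,4) (5,1,2,5) — 6.
mill=shift 4: (5,1,1,3) (5,1,1,4) (5,1,1,5) (5,1,2,3) (5,1,2,4) (5,1,2,5) — 6.
mill=shift 5: (5,1,1,3) (5,1,1,4) (5,1,1,5) (5,1,2,3) (5,1,2,4) (5,1,2,5) — 6.
Summing: 3 + 6 + 6 + 6 = 21.

21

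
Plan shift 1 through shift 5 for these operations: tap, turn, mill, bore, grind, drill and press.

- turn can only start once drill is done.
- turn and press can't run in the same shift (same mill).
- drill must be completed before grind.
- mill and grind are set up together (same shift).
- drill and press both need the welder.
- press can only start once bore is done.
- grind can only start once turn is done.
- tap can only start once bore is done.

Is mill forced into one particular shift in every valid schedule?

mill can be shift 3 (e.g. bore in shift 1; press in shift 3; mill in shift 3; grind in shift 3; turn in shift 2; tap in shift 2; drill in shift 1) or shift 4 (e.g. turn -> shift 2, bore -> shift 1, press -> shift 3, grind -> shift 4, mill -> shift 4, drill -> shift 1, tap -> shift 2).

No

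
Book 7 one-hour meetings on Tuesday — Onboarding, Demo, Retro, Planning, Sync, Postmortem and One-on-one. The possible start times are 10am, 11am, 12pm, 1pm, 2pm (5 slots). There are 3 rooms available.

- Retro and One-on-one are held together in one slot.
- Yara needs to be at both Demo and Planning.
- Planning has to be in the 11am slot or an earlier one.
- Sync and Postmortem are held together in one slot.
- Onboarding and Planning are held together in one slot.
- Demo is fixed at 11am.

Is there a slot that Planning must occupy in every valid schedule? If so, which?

10am

Planning's window is 10am–11am.
Demo is fixed at 11am, and Planning can't share a slot with Demo.
So Planning must be 10am.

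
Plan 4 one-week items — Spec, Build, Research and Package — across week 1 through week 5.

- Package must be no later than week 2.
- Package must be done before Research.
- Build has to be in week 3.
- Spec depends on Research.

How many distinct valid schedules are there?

Splitting on Spec: it can be week 3 (1), week 4 (3), week 5 (5). Listing each branch's schedules as (Build, Research, Package) by week number:
Spec=week 3: (3,2,1) — 1.
Spec=week 4: (3,2,1) (3,3,1) (3,3,2) — 3.
Spec=week 5: (3,2,1) (3,3,1) (3,3,2) (3,4,1) (3,4,2) — 5.
Summing: 1 + 3 + 5 = 9.

9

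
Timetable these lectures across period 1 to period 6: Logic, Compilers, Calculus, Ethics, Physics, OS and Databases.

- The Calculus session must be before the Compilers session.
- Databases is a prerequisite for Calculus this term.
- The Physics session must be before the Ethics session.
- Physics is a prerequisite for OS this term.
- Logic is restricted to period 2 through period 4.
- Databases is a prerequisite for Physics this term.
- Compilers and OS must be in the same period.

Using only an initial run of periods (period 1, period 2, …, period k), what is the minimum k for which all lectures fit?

3

The precedence chain requires at least 3 distinct periods.
3 works (last occupied period: period 3): for example Databases -> period 1, Logic -> period 2, OS -> period 3, Compilers -> period 3, Ethics -> period 3, Calculus -> period 2, Physics -> period 2.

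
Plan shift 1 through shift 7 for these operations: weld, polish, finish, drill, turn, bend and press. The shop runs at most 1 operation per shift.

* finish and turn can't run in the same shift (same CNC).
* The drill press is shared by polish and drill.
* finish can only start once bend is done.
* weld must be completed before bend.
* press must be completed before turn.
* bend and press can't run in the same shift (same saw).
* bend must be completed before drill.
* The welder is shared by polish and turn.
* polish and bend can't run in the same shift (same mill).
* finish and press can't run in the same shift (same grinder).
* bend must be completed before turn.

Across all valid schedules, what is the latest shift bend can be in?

Precedence pushes bend to at least shift 2; downstream work caps bend at shift 6.
bend at shift 4 is achievable: finish -> shift 6; bend -> shift 4; polish -> shift 3; press -> shift 2; weld -> shift 1; turn -> shift 5; drill -> shift 7.
Nothing later works — the conflict and capacity constraints rule out every shift after shift 4.

shift 4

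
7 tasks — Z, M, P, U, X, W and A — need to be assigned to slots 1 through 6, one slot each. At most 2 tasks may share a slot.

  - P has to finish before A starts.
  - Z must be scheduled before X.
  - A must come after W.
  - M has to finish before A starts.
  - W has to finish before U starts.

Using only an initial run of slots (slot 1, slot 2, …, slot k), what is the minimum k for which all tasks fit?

4 slots

The precedence chain requires at least 2 distinct slots.
With at most 2 per slot and 7 tasks, at least 4 slots are needed.
4 works (last occupied slot: 4): for example A=3, Z=1, W=1, X=4, P=2, U=3, M=2.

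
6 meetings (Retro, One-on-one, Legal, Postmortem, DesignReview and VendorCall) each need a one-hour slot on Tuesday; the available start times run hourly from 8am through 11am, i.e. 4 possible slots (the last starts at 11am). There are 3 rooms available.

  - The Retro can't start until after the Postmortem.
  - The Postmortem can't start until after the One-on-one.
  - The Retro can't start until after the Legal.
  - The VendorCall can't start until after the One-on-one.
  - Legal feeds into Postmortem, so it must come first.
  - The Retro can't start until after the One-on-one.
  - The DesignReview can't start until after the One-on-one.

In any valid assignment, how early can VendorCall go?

Precedence pushes VendorCall to at least 9am.
VendorCall at 9am is achievable: VendorCall=9am; Postmortem=9am; Legal=8am; One-on-one=8am; Retro=10am; DesignReview=9am.

9am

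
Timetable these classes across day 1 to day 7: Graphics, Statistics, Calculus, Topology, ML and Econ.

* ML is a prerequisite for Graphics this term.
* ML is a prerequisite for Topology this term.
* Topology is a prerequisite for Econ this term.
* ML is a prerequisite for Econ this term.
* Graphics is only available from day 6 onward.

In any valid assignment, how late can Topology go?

Precedence pushes Topology to at least day 2; downstream work caps Topology at day 6.
Topology at day 6 is achievable: ML -> day 1, Graphics -> day 6, Topology -> day 6, Econ -> day 7, Statistics -> day 1, Calculus -> day 1.

day 6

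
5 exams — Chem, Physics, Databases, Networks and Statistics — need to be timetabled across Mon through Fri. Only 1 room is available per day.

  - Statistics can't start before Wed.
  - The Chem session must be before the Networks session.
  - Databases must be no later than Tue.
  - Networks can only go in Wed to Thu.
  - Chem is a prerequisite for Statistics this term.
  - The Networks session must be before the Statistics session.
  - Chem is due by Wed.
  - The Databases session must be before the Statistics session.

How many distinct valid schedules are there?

Splitting on Chem: it can be Mon (3), Tue (3), Wed (2). Listing each branch's schedules as (Physics, Databases, Networks, Statistics):
Chem=Mon: (Wed,Tue,Thu,Fri) (Thu,Tue,Wed,Fri) (Fri,Tue,Wed,Thu) — 3.
Chem=Tue: (Wed,Mon,Thu,Fri) (Thu,Mon,Wed,Fri) (Fri,Mon,Wed,Thu) — 3.
Chem=Wed: (Mon,Tue,Thu,Fri) (Tue,Mon,Thu,Fri) — 2.
Summing: 3 + 3 + 2 = 8.

8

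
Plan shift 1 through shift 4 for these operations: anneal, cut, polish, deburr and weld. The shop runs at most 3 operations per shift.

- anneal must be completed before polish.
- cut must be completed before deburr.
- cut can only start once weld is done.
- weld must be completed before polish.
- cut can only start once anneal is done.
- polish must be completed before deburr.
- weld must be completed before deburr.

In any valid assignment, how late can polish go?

Precedence pushes polish to at least shift 2; downstream work caps polish at shift 3.
polish at shift 3 is achievable: deburr=shift 4; polish=shift 3; weld=shift 1; anneal=shift 1; cut=shift 2.

shift 3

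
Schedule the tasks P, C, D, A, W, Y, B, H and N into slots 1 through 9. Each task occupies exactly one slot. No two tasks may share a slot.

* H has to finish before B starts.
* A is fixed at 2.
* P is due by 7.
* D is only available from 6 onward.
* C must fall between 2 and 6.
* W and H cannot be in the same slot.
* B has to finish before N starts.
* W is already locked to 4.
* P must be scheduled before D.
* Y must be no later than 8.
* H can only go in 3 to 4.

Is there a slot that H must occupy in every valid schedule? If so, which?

H's window is 3–4.
W is fixed at 4, and H can't share a slot with W.
So H must be 3.

3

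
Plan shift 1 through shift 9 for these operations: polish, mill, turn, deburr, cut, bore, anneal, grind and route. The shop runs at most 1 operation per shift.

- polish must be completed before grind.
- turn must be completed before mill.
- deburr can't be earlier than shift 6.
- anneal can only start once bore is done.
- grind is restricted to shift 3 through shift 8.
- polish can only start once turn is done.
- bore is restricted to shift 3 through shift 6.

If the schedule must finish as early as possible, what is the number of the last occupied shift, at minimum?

shift 9

The precedence chain requires at least 3 distinct shifts.
With at most 1 per shift and 9 operations, at least 9 shifts are needed.
deburr can't be placed before shift 6, so the schedule must run through at least shift 6.
9 works (last occupied shift: shift 9): for example bore in shift 3, cut in shift 8, anneal in shift 7, grind in shift 4, route in shift 9, deburr in shift 6, turn in shift 1, polish in shift 2, mill in shift 5.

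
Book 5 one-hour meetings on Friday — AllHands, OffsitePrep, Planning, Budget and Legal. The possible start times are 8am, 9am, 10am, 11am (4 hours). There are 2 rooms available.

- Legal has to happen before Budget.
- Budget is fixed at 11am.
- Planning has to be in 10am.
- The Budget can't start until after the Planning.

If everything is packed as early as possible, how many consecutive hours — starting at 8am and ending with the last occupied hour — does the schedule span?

The precedence chain requires at least 2 distinct hours.
With at most 2 per hour and 5 meetings, at least 3 hours are needed.
Budget can't be placed before 11am — that is hour 4 counting from 8am — so the schedule must run through at least 4 hours.
4 works (last occupied hour: 11am): for example Planning in 10am; Budget in 11am; Legal in 8am; OffsitePrep in 9am; AllHands in 8am.

4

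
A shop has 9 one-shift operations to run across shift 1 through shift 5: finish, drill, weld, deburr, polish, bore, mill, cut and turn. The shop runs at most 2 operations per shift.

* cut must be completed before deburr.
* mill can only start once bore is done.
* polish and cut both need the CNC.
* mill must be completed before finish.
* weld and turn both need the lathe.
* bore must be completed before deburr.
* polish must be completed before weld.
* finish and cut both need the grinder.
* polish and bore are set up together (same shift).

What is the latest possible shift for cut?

Downstream work caps cut at shift 4.
cut at shift 4 is achievable: weld=shift 2; bore=shift 1; mill=shift 2; turn=shift 4; cut=shift 4; polish=shift 1; deburr=shift 5; drill=shift 3; finish=shift 3.

shift 4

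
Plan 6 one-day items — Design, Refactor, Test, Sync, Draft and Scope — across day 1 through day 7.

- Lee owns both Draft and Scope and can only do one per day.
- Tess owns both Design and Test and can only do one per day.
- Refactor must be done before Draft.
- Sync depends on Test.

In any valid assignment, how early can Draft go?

Precedence pushes Draft to at least day 2.
Draft at day 2 is achievable: Draft -> day 2, Test -> day 1, Refactor -> day 1, Design -> day 2, Scope -> day 1, Sync -> day 2.

day 2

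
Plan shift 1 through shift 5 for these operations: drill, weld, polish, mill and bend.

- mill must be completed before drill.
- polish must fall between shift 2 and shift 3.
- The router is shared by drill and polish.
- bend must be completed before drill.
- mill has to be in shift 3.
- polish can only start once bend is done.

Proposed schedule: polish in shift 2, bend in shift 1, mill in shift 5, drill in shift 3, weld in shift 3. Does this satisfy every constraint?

Invalid. mill must be completed before drill.

polish can only start once bend is done — holds.
mill has to be in shift 3 — violated.
The router is shared by drill and polish — holds.
polish must fall between shift 2 and shift 3 — holds.
mill must be completed before drill — violated.
bend must be completed before drill — holds.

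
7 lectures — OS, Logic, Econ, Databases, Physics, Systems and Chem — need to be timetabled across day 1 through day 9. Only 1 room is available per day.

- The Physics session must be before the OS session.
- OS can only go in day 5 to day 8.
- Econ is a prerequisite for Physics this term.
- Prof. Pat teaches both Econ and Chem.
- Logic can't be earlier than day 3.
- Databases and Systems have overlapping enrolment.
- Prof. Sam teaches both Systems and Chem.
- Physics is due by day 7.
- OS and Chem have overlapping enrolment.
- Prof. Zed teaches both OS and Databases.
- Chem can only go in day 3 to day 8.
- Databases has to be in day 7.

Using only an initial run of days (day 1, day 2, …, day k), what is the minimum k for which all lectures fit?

7 days

The precedence chain requires at least 3 distinct days.
With at most 1 per day and 7 lectures, at least 7 days are needed.
Databases can't be placed before day 7, so the schedule must run through at least day 7.
7 works (last occupied day: day 7): for example Physics in day 2, Databases in day 7, Econ in day 1, Chem in day 4, Logic in day 3, OS in day 5, Systems in day 6.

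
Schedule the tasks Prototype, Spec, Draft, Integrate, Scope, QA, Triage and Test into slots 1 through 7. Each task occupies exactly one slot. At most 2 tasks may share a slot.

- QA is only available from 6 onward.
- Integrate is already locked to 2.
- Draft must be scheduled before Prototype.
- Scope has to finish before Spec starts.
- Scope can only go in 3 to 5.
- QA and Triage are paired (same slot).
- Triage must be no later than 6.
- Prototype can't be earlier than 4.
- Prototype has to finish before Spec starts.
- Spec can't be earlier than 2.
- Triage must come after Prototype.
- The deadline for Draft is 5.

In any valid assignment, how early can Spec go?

Spec is available from 2; precedence pushes Spec to at least 5.
Spec at 5 is achievable: Integrate in 2, Draft in 1, Prototype in 4, QA in 6, Test in 1, Triage in 6, Scope in 3, Spec in 5.

5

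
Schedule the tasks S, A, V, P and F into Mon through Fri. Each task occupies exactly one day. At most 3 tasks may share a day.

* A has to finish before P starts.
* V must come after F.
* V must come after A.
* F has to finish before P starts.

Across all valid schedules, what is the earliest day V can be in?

Precedence pushes V to at least Tue.
V at Tue is achievable: A in Mon; V in Tue; S in Mon; F in Mon; P in Tue.

Tue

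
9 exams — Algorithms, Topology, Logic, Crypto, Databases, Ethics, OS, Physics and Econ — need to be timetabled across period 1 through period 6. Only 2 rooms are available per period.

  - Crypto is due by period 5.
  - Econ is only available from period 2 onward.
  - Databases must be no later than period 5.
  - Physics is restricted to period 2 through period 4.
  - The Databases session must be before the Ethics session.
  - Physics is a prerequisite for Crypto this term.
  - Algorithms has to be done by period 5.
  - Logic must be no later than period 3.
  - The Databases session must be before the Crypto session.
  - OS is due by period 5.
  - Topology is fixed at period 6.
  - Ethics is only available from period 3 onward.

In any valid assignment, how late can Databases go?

period 4

Databases's own window allows nothing later than period 5; downstream work caps Databases at period 4.
Databases at period 4 is achievable: Physics -> period 2; Databases -> period 4; Econ -> period 3; Algorithms -> period 1; Topology -> period 6; Crypto -> period 5; Ethics -> period 5; Logic -> period 1; OS -> period 2.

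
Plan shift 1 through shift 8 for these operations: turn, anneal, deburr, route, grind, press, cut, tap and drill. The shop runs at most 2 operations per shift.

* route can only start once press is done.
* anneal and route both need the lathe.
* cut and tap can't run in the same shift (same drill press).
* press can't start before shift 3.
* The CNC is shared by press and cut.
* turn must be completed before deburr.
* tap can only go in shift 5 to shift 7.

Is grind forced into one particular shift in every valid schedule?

grind can be shift 1 (e.g. drill -> shift 3; anneal -> shift 2; route -> shift 4; cut -> shift 4; grind -> shift 1; turn -> shift 1; tap -> shift 5; press -> shift 3; deburr -> shift 2) or shift 2 (e.g. cut=shift 4; grind=shift 2; route=shift 4; drill=shift 3; turn=shift 1; anneal=shift 1; deburr=shift 2; tap=shift 5; press=shift 3).

No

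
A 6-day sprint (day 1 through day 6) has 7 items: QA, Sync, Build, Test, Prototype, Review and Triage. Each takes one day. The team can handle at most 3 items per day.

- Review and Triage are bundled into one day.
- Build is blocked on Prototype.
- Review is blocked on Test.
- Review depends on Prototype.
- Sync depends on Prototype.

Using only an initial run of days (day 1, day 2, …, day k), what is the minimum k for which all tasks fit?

The precedence chain requires at least 2 distinct days.
With at most 3 per day and 7 tasks, at least 3 days are needed.
3 works (last occupied day: day 3): for example Review in day 2; Test in day 1; Build in day 3; Triage in day 2; Prototype in day 1; QA in day 1; Sync in day 2.

3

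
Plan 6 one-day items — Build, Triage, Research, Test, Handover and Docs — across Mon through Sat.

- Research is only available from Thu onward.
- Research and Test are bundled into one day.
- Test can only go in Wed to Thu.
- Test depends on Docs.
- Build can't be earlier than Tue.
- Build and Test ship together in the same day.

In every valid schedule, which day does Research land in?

Research is available from Thu; Research must be in the same day as Test, which can't be after Thu, so Research is at most Thu.
So Research is pinned to Thu.

Thu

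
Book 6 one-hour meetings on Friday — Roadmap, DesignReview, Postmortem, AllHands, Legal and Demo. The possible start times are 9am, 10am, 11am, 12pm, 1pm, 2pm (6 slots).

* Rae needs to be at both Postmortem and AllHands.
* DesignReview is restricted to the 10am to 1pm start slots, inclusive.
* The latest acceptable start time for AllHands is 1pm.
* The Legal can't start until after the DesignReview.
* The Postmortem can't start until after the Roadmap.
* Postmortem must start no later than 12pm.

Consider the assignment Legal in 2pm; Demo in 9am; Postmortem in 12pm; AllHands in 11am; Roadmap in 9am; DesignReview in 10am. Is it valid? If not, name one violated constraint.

Yes, all constraints hold

The latest acceptable start time for AllHands is 1pm — holds.
Rae needs to be at both Postmortem and AllHands — holds.
DesignReview is restricted to the 10am to 1pm start slots, inclusive — holds.
Postmortem must start no later than 12pm — holds.
The Postmortem can't start until after the Roadmap — holds.
The Legal can't start until after the DesignReview — holds.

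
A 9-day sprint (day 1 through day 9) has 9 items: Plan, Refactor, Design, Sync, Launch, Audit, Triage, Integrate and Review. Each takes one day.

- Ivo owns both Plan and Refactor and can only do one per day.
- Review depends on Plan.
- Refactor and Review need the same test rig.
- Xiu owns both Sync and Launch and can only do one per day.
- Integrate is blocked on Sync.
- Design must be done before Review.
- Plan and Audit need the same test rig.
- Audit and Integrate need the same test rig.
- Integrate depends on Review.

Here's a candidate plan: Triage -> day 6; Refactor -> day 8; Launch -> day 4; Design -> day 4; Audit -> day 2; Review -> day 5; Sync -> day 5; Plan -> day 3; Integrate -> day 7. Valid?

Valid

Audit and Integrate need the same test rig — holds.
Integrate depends on Review — holds.
Design must be done before Review — holds.
Refactor and Review need the same test rig — holds.
Plan and Audit need the same test rig — holds.
Ivo owns both Plan and Refactor and can only do one per day — holds.
Review depends on Plan — holds.
Xiu owns both Sync and Launch and can only do one per day — holds.
Integrate is blocked on Sync — holds.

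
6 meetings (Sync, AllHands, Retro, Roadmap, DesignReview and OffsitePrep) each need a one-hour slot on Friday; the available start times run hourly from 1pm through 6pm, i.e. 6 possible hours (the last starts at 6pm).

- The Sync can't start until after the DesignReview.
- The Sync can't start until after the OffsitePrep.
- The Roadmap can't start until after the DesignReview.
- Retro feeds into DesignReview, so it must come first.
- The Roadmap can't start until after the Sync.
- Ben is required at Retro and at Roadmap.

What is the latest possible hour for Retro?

Downstream work caps Retro at 3pm.
Retro at 3pm is achievable: OffsitePrep=1pm, Sync=5pm, Retro=3pm, DesignReview=4pm, AllHands=1pm, Roadmap=6pm.

3pm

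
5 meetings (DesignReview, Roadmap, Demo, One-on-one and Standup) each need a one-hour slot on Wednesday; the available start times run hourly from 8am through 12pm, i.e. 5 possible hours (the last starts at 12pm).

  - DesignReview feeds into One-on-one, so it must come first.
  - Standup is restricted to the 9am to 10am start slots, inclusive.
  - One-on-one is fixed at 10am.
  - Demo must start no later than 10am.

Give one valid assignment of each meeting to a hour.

One-on-one=10am; Demo=8am; DesignReview=8am; Standup=9am; Roadmap=8am

Checking: DesignReview(8am) before One-on-one(10am); Demo=8am in [8am,10am]; Standup=9am in [9am,10am]; One-on-one=10am in [10am,10am].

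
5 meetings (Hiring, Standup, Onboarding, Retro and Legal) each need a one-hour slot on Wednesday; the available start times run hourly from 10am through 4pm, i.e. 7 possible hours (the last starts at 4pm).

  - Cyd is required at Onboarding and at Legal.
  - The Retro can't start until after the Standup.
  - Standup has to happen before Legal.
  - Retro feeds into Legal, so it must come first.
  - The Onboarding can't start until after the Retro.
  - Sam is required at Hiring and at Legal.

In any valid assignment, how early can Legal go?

12pm

Precedence pushes Legal to at least 12pm.
Legal at 12pm is achievable: Standup in 10am, Hiring in 10am, Retro in 11am, Onboarding in 1pm, Legal in 12pm.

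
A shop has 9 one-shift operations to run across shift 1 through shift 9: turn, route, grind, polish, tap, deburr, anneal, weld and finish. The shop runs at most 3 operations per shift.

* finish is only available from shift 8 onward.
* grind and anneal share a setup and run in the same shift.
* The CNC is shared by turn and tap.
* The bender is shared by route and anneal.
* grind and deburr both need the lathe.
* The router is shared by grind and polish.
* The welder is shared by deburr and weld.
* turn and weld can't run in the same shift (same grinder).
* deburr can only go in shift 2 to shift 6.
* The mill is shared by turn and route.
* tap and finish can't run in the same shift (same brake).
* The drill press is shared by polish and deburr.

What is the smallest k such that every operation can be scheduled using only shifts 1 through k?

8

With at most 3 per shift and 9 operations, at least 3 shifts are needed.
finish can't be placed before shift 8, so the schedule must run through at least shift 8.
8 works (last occupied shift: shift 8): for example grind=shift 1; anneal=shift 1; turn=shift 1; weld=shift 3; finish=shift 8; route=shift 2; tap=shift 2; deburr=shift 2; polish=shift 3.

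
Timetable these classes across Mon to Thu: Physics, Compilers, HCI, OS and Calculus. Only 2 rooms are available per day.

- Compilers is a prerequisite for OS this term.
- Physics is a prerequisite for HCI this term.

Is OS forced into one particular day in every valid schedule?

No

OS can be Tue (e.g. Compilers=Mon; HCI=Tue; Physics=Mon; Calculus=Wed; OS=Tue) or Wed (e.g. Physics in Mon; OS in Wed; HCI in Tue; Calculus in Tue; Compilers in Mon).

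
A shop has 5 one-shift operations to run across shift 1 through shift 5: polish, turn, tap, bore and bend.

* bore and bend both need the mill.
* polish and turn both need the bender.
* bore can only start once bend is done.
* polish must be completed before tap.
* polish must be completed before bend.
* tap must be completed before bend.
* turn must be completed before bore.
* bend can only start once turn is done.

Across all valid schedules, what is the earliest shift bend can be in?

Precedence pushes bend to at least shift 3; downstream work caps bend at shift 4.
bend at shift 3 is achievable: tap=shift 2, turn=shift 2, bend=shift 3, polish=shift 1, bore=shift 4.

shift 3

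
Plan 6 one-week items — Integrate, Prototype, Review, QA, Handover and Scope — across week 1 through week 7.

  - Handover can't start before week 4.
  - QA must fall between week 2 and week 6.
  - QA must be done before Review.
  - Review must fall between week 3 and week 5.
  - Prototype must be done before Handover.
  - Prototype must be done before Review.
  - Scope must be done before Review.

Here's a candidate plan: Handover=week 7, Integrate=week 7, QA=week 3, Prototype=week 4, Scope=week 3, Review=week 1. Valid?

Prototype must be done before Review — violated.
Handover can't start before week 4 — holds.
QA must fall between week 2 and week 6 — holds.
QA must be done before Review — violated.
Prototype must be done before Handover — holds.
Scope must be done before Review — violated.
Review must fall between week 3 and week 5 — violated.

No — it violates: Prototype must be done before Review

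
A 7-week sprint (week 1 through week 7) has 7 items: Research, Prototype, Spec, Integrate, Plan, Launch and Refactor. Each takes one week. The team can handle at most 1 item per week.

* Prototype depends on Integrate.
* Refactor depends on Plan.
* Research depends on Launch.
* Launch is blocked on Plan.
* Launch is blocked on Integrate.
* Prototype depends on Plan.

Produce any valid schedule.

Launch=week 3; Plan=week 1; Research=week 5; Integrate=week 2; Prototype=week 4; Refactor=week 6; Spec=week 7

Checking: Plan(week 1) before Refactor(week 6); Integrate(week 2) before Prototype(week 4); Plan(week 1) before Launch(week 3); Launch(week 3) before Research(week 5); Plan(week 1) before Prototype(week 4); Integrate(week 2) before Launch(week 3); max 1 per week (cap 1).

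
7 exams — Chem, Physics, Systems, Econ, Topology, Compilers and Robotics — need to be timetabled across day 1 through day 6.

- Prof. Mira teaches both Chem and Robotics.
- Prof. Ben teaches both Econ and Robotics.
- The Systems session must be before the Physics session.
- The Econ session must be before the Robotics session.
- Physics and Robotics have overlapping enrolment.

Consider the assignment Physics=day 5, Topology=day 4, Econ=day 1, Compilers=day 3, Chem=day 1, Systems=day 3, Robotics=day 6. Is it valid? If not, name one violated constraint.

Valid

The Systems session must be before the Physics session — holds.
Prof. Ben teaches both Econ and Robotics — holds.
The Econ session must be before the Robotics session — holds.
Prof. Mira teaches both Chem and Robotics — holds.
Physics and Robotics have overlapping enrolment — holds.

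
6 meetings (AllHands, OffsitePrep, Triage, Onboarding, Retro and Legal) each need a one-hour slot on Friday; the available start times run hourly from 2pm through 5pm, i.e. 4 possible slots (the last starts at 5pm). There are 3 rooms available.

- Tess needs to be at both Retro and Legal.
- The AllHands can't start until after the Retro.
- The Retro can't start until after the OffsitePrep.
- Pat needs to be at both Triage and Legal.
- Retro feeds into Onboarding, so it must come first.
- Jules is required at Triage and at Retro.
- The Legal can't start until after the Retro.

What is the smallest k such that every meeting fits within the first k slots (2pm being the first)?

The precedence chain requires at least 3 distinct slots.
With at most 3 per slot and 6 meetings, at least 2 slots are needed.
3 works (last occupied slot: 4pm): for example Onboarding in 4pm; Retro in 3pm; AllHands in 4pm; Legal in 4pm; OffsitePrep in 2pm; Triage in 2pm.

3 slots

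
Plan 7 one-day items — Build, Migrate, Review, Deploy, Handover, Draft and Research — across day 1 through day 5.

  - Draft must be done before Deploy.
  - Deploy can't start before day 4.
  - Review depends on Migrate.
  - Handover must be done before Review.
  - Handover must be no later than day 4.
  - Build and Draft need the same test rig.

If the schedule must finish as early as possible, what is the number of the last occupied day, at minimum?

4

The precedence chain requires at least 2 distinct days.
Deploy can't be placed before day 4, so the schedule must run through at least day 4.
4 works (last occupied day: day 4): for example Draft in day 1, Research in day 1, Deploy in day 4, Review in day 2, Migrate in day 1, Handover in day 1, Build in day 2.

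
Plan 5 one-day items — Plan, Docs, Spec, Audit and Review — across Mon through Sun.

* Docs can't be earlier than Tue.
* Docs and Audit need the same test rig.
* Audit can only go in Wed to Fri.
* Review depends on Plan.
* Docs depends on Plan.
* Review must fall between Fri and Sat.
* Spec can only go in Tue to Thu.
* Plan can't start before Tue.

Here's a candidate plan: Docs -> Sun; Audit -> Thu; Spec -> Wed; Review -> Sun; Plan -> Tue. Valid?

Spec can only go in Tue to Thu — holds.
Docs can't be earlier than Tue — holds.
Review depends on Plan — holds.
Audit can only go in Wed to Fri — holds.
Docs and Audit need the same test rig — holds.
Plan can't start before Tue — holds.
Docs depends on Plan — holds.
Review must fall between Fri and Sat — violated.

Invalid. Review must fall between Fri and Sat.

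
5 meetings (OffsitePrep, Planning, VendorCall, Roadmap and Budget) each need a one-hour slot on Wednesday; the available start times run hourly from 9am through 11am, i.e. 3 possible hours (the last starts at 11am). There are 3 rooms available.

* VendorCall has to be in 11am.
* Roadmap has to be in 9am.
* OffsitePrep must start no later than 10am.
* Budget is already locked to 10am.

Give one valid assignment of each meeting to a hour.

OffsitePrep -> 9am; Roadmap -> 9am; VendorCall -> 11am; Budget -> 10am; Planning -> 9am

Checking: Budget=10am in [10am,10am]; Roadmap=9am in [9am,9am]; OffsitePrep=9am in [9am,10am]; VendorCall=11am in [11am,11am]; max 3 per hour (cap 3).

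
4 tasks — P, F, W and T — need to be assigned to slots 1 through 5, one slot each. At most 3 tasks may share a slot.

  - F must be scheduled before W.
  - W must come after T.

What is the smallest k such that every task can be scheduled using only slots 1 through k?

2 slots

The precedence chain requires at least 2 distinct slots.
With at most 3 per slot and 4 tasks, at least 2 slots are needed.
2 works (last occupied slot: 2): for example W=2, P=1, F=1, T=1.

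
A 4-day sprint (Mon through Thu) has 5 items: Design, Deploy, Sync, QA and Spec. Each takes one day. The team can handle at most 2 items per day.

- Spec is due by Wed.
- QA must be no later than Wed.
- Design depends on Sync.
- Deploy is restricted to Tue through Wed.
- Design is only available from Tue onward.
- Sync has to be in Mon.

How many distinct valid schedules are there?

32

Splitting on Design: it can be Tue (9), Wed (9), Thu (14). Listing each branch's schedules as (Deploy, Sync, QA, Spec):
Design=Tue: (Tue,Mon,Mon,Wed) (Tue,Mon,Wed,Mon) (Tue,Mon,Wed,Wed) (Wed,Mon,Mon,Tue) (Wed,Mon,Mon,Wed) (Wed,Mon,Tue,Mon) (Wed,Mon,Tue,Wed) (Wed,Mon,Wed,Mon) (Wed,Mon,Wed,Tue) — 9.
Design=Wed: (Tue,Mon,Mon,Tue) (Tue,Mon,Mon,Wed) (Tue,Mon,Tue,Mon) (Tue,Mon,Tue,Wed) (Tue,Mon,Wed,Mon) (Tue,Mon,Wed,Tue) (Wed,Mon,Mon,Tue) (Wed,Mon,Tue,Mon) (Wed,Mon,Tue,Tue) — 9.
Design=Thu: (Tue,Mon,Mon,Tue) (Tue,Mon,Mon,Wed) (Tue,Mon,Tue,Mon) (Tue,Mon,Tue,Wed) (Tue,Mon,Wed,Mon) (Tue,Mon,Wed,Tue) (Tue,Mon,Wed,Wed) (Wed,Mon,Mon,Tue) (Wed,Mon,Mon,Wed) (Wed,Mon,Tue,Mon) (Wed,Mon,Tue,Tue) (Wed,Mon,Tue,Wed) (Wed,Mon,Wed,Mon) (Wed,Mon,Wed,Tue) — 14.
Summing: 9 + 9 + 14 = 32.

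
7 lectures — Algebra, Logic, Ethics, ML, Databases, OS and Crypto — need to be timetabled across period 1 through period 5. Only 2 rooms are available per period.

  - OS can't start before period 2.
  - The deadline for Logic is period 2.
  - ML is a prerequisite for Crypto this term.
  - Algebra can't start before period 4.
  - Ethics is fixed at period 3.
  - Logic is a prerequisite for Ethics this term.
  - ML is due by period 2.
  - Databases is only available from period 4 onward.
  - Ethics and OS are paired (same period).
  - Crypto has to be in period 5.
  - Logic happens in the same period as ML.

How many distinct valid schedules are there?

Splitting on Algebra: it can be period 4 (4), period 5 (2). Listing each branch's schedules as (Logic, Ethics, ML, Databases, OS, Crypto) by period number:
Algebra=period 4: (1,3,1,4,3,5) (1,3,1,5,3,5) (2,3,2,4,3,5) (2,3,2,5,3,5) — 4.
Algebra=period 5: (1,3,1,4,3,5) (2,3,2,4,3,5) — 2.
Summing: 4 + 2 = 6.

6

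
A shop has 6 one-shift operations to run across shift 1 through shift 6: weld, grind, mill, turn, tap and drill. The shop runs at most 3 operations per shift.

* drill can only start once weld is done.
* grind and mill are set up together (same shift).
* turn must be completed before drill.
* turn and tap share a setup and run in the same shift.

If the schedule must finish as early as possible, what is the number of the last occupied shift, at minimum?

The precedence chain requires at least 2 distinct shifts.
With at most 3 per shift and 6 operations, at least 2 shifts are needed.
2 works (last occupied shift: shift 2): for example tap in shift 1; grind in shift 2; mill in shift 2; turn in shift 1; weld in shift 1; drill in shift 2.

2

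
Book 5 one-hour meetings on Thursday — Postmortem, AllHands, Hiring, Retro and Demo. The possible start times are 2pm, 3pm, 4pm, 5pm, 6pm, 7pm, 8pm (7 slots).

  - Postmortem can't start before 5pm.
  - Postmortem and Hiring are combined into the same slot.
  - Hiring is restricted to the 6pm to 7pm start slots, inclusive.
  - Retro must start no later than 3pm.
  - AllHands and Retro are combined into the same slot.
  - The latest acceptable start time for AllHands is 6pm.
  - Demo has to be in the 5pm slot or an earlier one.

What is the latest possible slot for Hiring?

Hiring is available from 6pm; Hiring's own window allows nothing later than 7pm.
Hiring at 7pm is achievable: AllHands=2pm; Retro=2pm; Hiring=7pm; Demo=2pm; Postmortem=7pm.

7pm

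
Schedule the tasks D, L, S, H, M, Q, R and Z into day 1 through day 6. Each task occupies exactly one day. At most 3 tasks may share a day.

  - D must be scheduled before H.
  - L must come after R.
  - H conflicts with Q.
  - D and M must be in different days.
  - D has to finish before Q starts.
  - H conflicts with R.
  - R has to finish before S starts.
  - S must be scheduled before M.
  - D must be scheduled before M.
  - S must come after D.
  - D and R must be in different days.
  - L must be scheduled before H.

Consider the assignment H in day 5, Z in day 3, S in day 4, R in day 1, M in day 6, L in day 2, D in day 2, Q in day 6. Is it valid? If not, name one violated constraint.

Valid

L must be scheduled before H — holds.
D and R must be in different days — holds.
At most 3 tasks may share a day — holds.
S must come after D — holds.
D must be scheduled before M — holds.
H conflicts with Q — holds.
H conflicts with R — holds.
D and M must be in different days — holds.
L must come after R — holds.
D has to finish before Q starts — holds.
R has to finish before S starts — holds.
S must be scheduled before M — holds.
D must be scheduled before H — holds.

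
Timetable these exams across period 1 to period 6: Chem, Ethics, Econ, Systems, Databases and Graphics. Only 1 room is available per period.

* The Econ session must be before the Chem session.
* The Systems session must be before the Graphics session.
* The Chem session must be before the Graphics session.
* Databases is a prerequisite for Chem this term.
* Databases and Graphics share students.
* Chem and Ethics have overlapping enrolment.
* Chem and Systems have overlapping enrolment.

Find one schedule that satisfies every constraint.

Ethics=period 6; Databases=period 2; Econ=period 1; Chem=period 3; Systems=period 4; Graphics=period 5

Checking: Econ(period 1) before Chem(period 3); Systems(period 4) before Graphics(period 5); Chem(period 3) before Graphics(period 5); Databases(period 2) before Chem(period 3); Databases(period 2) != Graphics(period 5); Chem(period 3) != Ethics(period 6); Chem(period 3) != Systems(period 4); max 1 per period (cap 1).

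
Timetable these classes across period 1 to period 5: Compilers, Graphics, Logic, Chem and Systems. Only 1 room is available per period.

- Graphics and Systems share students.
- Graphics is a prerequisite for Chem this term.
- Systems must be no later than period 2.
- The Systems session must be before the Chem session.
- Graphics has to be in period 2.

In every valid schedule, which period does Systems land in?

Systems's window is period 1–period 2.
Graphics is fixed at period 2, and Systems can't share a period with Graphics.
So Systems must be period 1.

period 1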